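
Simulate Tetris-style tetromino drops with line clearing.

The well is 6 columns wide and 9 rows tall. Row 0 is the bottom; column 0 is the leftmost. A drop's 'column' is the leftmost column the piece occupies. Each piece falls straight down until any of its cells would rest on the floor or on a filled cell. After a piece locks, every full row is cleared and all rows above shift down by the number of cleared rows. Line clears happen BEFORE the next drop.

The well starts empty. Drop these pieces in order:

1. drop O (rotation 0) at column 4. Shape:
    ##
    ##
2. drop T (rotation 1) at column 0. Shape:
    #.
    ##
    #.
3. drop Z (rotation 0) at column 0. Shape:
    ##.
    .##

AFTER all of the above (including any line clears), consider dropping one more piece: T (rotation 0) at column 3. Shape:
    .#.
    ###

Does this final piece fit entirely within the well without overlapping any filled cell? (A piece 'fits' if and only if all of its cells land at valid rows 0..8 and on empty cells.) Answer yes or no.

Drop 1: O rot0 at col 4 lands with bottom-row=0; cleared 0 line(s) (total 0); column heights now [0 0 0 0 2 2], max=2
Drop 2: T rot1 at col 0 lands with bottom-row=0; cleared 0 line(s) (total 0); column heights now [3 2 0 0 2 2], max=3
Drop 3: Z rot0 at col 0 lands with bottom-row=2; cleared 0 line(s) (total 0); column heights now [4 4 3 0 2 2], max=4
Test piece T rot0 at col 3 (width 3): heights before test = [4 4 3 0 2 2]; fits = True

Answer: yes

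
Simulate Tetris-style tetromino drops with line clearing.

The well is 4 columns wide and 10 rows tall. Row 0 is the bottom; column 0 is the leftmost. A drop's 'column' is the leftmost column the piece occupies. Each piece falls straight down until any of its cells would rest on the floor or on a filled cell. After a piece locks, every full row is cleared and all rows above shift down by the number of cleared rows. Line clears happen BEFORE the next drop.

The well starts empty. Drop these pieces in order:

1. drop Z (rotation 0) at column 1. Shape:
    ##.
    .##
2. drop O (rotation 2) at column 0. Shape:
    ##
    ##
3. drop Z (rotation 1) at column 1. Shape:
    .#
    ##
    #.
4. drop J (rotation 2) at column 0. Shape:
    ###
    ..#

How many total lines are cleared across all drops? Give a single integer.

Answer: 0

Derivation:
Drop 1: Z rot0 at col 1 lands with bottom-row=0; cleared 0 line(s) (total 0); column heights now [0 2 2 1], max=2
Drop 2: O rot2 at col 0 lands with bottom-row=2; cleared 0 line(s) (total 0); column heights now [4 4 2 1], max=4
Drop 3: Z rot1 at col 1 lands with bottom-row=4; cleared 0 line(s) (total 0); column heights now [4 6 7 1], max=7
Drop 4: J rot2 at col 0 lands with bottom-row=7; cleared 0 line(s) (total 0); column heights now [9 9 9 1], max=9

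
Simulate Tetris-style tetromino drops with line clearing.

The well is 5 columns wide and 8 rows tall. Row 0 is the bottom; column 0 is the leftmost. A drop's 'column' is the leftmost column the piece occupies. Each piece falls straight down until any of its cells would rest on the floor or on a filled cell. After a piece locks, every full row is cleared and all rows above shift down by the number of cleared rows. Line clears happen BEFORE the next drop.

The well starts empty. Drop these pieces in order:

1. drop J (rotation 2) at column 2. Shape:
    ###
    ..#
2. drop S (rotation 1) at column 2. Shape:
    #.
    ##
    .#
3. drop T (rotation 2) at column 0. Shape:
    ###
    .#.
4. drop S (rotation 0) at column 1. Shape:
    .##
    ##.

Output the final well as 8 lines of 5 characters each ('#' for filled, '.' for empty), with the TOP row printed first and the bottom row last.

Answer: ..##.
.##..
###..
.##..
..##.
...#.
..###
....#

Derivation:
Drop 1: J rot2 at col 2 lands with bottom-row=0; cleared 0 line(s) (total 0); column heights now [0 0 2 2 2], max=2
Drop 2: S rot1 at col 2 lands with bottom-row=2; cleared 0 line(s) (total 0); column heights now [0 0 5 4 2], max=5
Drop 3: T rot2 at col 0 lands with bottom-row=4; cleared 0 line(s) (total 0); column heights now [6 6 6 4 2], max=6
Drop 4: S rot0 at col 1 lands with bottom-row=6; cleared 0 line(s) (total 0); column heights now [6 7 8 8 2], max=8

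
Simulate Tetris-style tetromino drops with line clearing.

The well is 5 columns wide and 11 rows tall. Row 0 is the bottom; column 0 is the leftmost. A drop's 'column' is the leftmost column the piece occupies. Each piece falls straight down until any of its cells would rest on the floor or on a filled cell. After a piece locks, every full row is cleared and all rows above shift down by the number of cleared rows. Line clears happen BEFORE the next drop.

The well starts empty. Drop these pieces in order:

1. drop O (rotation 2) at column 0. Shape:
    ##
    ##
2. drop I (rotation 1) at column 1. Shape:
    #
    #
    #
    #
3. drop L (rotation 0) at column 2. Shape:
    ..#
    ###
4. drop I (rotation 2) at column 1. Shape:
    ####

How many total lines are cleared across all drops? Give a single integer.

Answer: 1

Derivation:
Drop 1: O rot2 at col 0 lands with bottom-row=0; cleared 0 line(s) (total 0); column heights now [2 2 0 0 0], max=2
Drop 2: I rot1 at col 1 lands with bottom-row=2; cleared 0 line(s) (total 0); column heights now [2 6 0 0 0], max=6
Drop 3: L rot0 at col 2 lands with bottom-row=0; cleared 1 line(s) (total 1); column heights now [1 5 0 0 1], max=5
Drop 4: I rot2 at col 1 lands with bottom-row=5; cleared 0 line(s) (total 1); column heights now [1 6 6 6 6], max=6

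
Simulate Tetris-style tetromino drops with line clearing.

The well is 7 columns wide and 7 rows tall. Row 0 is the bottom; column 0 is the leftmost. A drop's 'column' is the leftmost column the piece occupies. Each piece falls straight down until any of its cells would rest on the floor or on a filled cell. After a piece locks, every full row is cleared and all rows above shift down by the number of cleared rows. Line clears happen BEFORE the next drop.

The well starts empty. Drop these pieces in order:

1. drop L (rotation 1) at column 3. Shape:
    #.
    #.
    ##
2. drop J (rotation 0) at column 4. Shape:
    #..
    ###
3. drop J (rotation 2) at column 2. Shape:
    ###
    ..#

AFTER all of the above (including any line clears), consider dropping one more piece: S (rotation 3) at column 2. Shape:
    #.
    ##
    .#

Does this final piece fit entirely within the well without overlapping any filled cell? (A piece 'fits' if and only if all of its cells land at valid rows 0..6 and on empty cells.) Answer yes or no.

Answer: no

Derivation:
Drop 1: L rot1 at col 3 lands with bottom-row=0; cleared 0 line(s) (total 0); column heights now [0 0 0 3 1 0 0], max=3
Drop 2: J rot0 at col 4 lands with bottom-row=1; cleared 0 line(s) (total 0); column heights now [0 0 0 3 3 2 2], max=3
Drop 3: J rot2 at col 2 lands with bottom-row=3; cleared 0 line(s) (total 0); column heights now [0 0 5 5 5 2 2], max=5
Test piece S rot3 at col 2 (width 2): heights before test = [0 0 5 5 5 2 2]; fits = False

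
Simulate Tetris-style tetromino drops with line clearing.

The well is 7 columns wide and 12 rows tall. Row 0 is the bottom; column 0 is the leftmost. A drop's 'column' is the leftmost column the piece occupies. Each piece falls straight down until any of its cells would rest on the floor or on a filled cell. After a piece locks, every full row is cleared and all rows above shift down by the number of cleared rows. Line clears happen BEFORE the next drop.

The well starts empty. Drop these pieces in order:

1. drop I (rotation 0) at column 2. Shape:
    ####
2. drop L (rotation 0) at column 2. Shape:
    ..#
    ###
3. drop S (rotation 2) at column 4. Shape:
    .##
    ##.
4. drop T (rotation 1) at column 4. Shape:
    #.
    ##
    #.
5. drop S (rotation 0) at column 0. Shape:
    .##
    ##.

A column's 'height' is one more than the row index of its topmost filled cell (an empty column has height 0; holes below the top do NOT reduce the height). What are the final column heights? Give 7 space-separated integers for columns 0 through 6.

Drop 1: I rot0 at col 2 lands with bottom-row=0; cleared 0 line(s) (total 0); column heights now [0 0 1 1 1 1 0], max=1
Drop 2: L rot0 at col 2 lands with bottom-row=1; cleared 0 line(s) (total 0); column heights now [0 0 2 2 3 1 0], max=3
Drop 3: S rot2 at col 4 lands with bottom-row=3; cleared 0 line(s) (total 0); column heights now [0 0 2 2 4 5 5], max=5
Drop 4: T rot1 at col 4 lands with bottom-row=4; cleared 0 line(s) (total 0); column heights now [0 0 2 2 7 6 5], max=7
Drop 5: S rot0 at col 0 lands with bottom-row=1; cleared 0 line(s) (total 0); column heights now [2 3 3 2 7 6 5], max=7

Answer: 2 3 3 2 7 6 5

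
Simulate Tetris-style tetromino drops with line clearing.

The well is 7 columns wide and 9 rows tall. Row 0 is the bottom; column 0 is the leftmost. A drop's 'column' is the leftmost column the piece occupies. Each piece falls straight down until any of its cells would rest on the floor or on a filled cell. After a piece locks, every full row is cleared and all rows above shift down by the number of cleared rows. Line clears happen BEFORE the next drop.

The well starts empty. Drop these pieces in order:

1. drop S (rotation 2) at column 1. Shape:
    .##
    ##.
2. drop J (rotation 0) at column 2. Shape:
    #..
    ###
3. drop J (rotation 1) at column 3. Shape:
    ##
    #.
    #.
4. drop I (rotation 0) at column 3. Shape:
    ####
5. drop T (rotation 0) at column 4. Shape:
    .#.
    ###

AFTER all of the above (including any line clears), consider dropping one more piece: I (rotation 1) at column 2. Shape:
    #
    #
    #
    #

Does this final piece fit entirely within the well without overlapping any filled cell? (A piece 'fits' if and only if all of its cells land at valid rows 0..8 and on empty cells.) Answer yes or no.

Answer: yes

Derivation:
Drop 1: S rot2 at col 1 lands with bottom-row=0; cleared 0 line(s) (total 0); column heights now [0 1 2 2 0 0 0], max=2
Drop 2: J rot0 at col 2 lands with bottom-row=2; cleared 0 line(s) (total 0); column heights now [0 1 4 3 3 0 0], max=4
Drop 3: J rot1 at col 3 lands with bottom-row=3; cleared 0 line(s) (total 0); column heights now [0 1 4 6 6 0 0], max=6
Drop 4: I rot0 at col 3 lands with bottom-row=6; cleared 0 line(s) (total 0); column heights now [0 1 4 7 7 7 7], max=7
Drop 5: T rot0 at col 4 lands with bottom-row=7; cleared 0 line(s) (total 0); column heights now [0 1 4 7 8 9 8], max=9
Test piece I rot1 at col 2 (width 1): heights before test = [0 1 4 7 8 9 8]; fits = True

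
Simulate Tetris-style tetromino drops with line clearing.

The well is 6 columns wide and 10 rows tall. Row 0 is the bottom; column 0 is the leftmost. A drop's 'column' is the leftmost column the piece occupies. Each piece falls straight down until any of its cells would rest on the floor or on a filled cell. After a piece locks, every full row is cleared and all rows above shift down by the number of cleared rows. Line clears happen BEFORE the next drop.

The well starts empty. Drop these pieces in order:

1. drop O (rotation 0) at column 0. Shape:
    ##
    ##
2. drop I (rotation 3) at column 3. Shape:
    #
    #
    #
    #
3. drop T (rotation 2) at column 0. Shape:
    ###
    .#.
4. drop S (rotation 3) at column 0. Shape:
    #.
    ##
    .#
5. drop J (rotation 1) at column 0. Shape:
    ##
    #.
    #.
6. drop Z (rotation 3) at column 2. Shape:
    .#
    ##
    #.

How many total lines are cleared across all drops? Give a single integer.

Drop 1: O rot0 at col 0 lands with bottom-row=0; cleared 0 line(s) (total 0); column heights now [2 2 0 0 0 0], max=2
Drop 2: I rot3 at col 3 lands with bottom-row=0; cleared 0 line(s) (total 0); column heights now [2 2 0 4 0 0], max=4
Drop 3: T rot2 at col 0 lands with bottom-row=2; cleared 0 line(s) (total 0); column heights now [4 4 4 4 0 0], max=4
Drop 4: S rot3 at col 0 lands with bottom-row=4; cleared 0 line(s) (total 0); column heights now [7 6 4 4 0 0], max=7
Drop 5: J rot1 at col 0 lands with bottom-row=7; cleared 0 line(s) (total 0); column heights now [10 10 4 4 0 0], max=10
Drop 6: Z rot3 at col 2 lands with bottom-row=4; cleared 0 line(s) (total 0); column heights now [10 10 6 7 0 0], max=10

Answer: 0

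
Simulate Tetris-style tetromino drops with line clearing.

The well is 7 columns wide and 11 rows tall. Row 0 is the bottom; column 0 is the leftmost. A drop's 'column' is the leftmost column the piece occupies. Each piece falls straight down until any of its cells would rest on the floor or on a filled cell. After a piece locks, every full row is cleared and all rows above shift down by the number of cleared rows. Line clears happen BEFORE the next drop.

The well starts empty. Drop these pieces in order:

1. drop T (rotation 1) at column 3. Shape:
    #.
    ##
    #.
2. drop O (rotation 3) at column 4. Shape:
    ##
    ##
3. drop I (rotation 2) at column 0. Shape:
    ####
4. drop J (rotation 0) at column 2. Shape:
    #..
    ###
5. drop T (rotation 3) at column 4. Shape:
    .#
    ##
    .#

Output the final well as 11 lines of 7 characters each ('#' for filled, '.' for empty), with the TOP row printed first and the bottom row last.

Answer: .......
.......
.......
.......
.....#.
..#.##.
..####.
######.
...###.
...##..
...#...

Derivation:
Drop 1: T rot1 at col 3 lands with bottom-row=0; cleared 0 line(s) (total 0); column heights now [0 0 0 3 2 0 0], max=3
Drop 2: O rot3 at col 4 lands with bottom-row=2; cleared 0 line(s) (total 0); column heights now [0 0 0 3 4 4 0], max=4
Drop 3: I rot2 at col 0 lands with bottom-row=3; cleared 0 line(s) (total 0); column heights now [4 4 4 4 4 4 0], max=4
Drop 4: J rot0 at col 2 lands with bottom-row=4; cleared 0 line(s) (total 0); column heights now [4 4 6 5 5 4 0], max=6
Drop 5: T rot3 at col 4 lands with bottom-row=4; cleared 0 line(s) (total 0); column heights now [4 4 6 5 6 7 0], max=7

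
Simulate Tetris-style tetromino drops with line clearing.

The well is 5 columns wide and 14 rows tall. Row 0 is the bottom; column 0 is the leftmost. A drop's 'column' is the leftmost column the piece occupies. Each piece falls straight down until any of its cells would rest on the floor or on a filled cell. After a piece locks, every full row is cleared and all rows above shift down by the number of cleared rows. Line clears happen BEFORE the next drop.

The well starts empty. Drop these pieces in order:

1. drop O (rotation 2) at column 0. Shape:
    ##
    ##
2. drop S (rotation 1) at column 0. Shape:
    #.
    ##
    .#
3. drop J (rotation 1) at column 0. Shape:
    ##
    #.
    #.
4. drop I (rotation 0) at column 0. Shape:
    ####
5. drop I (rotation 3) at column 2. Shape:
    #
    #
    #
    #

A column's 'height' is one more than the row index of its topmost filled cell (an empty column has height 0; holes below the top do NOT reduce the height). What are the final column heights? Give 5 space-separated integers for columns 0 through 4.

Drop 1: O rot2 at col 0 lands with bottom-row=0; cleared 0 line(s) (total 0); column heights now [2 2 0 0 0], max=2
Drop 2: S rot1 at col 0 lands with bottom-row=2; cleared 0 line(s) (total 0); column heights now [5 4 0 0 0], max=5
Drop 3: J rot1 at col 0 lands with bottom-row=5; cleared 0 line(s) (total 0); column heights now [8 8 0 0 0], max=8
Drop 4: I rot0 at col 0 lands with bottom-row=8; cleared 0 line(s) (total 0); column heights now [9 9 9 9 0], max=9
Drop 5: I rot3 at col 2 lands with bottom-row=9; cleared 0 line(s) (total 0); column heights now [9 9 13 9 0], max=13

Answer: 9 9 13 9 0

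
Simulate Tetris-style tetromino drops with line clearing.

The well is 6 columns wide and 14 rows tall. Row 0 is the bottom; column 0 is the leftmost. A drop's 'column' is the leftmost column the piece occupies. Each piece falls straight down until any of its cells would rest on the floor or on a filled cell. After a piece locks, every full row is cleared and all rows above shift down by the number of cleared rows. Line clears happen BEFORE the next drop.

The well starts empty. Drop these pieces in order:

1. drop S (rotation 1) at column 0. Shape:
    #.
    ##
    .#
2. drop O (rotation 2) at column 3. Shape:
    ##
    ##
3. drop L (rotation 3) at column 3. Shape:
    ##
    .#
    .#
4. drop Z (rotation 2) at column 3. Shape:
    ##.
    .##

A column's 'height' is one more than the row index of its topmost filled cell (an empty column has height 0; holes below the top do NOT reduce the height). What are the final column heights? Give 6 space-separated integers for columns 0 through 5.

Drop 1: S rot1 at col 0 lands with bottom-row=0; cleared 0 line(s) (total 0); column heights now [3 2 0 0 0 0], max=3
Drop 2: O rot2 at col 3 lands with bottom-row=0; cleared 0 line(s) (total 0); column heights now [3 2 0 2 2 0], max=3
Drop 3: L rot3 at col 3 lands with bottom-row=2; cleared 0 line(s) (total 0); column heights now [3 2 0 5 5 0], max=5
Drop 4: Z rot2 at col 3 lands with bottom-row=5; cleared 0 line(s) (total 0); column heights now [3 2 0 7 7 6], max=7

Answer: 3 2 0 7 7 6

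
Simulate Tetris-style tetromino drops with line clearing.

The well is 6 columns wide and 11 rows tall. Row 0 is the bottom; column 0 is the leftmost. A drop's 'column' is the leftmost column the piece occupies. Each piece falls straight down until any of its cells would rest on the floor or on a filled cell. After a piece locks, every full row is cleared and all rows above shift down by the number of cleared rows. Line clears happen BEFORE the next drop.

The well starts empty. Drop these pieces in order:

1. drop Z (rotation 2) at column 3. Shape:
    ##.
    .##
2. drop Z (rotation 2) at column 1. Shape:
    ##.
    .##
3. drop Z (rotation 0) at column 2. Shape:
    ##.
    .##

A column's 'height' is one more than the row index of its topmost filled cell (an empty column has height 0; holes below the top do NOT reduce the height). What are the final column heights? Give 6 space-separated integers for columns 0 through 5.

Drop 1: Z rot2 at col 3 lands with bottom-row=0; cleared 0 line(s) (total 0); column heights now [0 0 0 2 2 1], max=2
Drop 2: Z rot2 at col 1 lands with bottom-row=2; cleared 0 line(s) (total 0); column heights now [0 4 4 3 2 1], max=4
Drop 3: Z rot0 at col 2 lands with bottom-row=3; cleared 0 line(s) (total 0); column heights now [0 4 5 5 4 1], max=5

Answer: 0 4 5 5 4 1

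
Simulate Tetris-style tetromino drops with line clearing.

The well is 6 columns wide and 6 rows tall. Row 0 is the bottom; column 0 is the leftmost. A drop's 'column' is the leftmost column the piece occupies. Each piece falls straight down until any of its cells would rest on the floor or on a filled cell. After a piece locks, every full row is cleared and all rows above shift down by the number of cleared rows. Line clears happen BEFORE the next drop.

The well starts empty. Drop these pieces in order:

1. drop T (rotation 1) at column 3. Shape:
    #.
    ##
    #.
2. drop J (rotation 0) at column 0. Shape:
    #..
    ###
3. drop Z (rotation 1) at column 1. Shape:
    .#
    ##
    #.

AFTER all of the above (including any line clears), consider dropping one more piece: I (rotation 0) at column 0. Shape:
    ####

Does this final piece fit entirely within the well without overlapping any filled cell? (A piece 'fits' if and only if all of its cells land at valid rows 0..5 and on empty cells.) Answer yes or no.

Drop 1: T rot1 at col 3 lands with bottom-row=0; cleared 0 line(s) (total 0); column heights now [0 0 0 3 2 0], max=3
Drop 2: J rot0 at col 0 lands with bottom-row=0; cleared 0 line(s) (total 0); column heights now [2 1 1 3 2 0], max=3
Drop 3: Z rot1 at col 1 lands with bottom-row=1; cleared 0 line(s) (total 0); column heights now [2 3 4 3 2 0], max=4
Test piece I rot0 at col 0 (width 4): heights before test = [2 3 4 3 2 0]; fits = True

Answer: yes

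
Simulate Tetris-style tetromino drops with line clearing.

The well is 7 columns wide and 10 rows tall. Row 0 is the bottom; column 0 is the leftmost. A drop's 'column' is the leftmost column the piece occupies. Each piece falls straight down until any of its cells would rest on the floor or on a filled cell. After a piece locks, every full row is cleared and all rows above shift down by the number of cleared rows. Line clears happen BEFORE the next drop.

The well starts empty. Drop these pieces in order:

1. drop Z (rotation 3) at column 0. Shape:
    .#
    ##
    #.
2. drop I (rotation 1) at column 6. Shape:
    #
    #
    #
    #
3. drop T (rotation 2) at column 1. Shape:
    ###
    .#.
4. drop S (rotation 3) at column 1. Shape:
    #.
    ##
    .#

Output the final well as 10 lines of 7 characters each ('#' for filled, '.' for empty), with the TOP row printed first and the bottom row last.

Drop 1: Z rot3 at col 0 lands with bottom-row=0; cleared 0 line(s) (total 0); column heights now [2 3 0 0 0 0 0], max=3
Drop 2: I rot1 at col 6 lands with bottom-row=0; cleared 0 line(s) (total 0); column heights now [2 3 0 0 0 0 4], max=4
Drop 3: T rot2 at col 1 lands with bottom-row=2; cleared 0 line(s) (total 0); column heights now [2 4 4 4 0 0 4], max=4
Drop 4: S rot3 at col 1 lands with bottom-row=4; cleared 0 line(s) (total 0); column heights now [2 7 6 4 0 0 4], max=7

Answer: .......
.......
.......
.#.....
.##....
..#....
.###..#
.##...#
##....#
#.....#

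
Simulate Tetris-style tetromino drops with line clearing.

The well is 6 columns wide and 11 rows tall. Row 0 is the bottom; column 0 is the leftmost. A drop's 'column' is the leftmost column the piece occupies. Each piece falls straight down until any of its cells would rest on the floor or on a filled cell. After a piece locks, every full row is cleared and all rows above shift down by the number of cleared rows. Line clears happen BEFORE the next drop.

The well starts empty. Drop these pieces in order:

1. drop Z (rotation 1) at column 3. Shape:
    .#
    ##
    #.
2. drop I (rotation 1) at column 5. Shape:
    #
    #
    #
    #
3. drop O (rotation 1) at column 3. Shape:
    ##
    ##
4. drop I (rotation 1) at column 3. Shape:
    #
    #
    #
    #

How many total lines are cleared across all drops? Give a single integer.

Drop 1: Z rot1 at col 3 lands with bottom-row=0; cleared 0 line(s) (total 0); column heights now [0 0 0 2 3 0], max=3
Drop 2: I rot1 at col 5 lands with bottom-row=0; cleared 0 line(s) (total 0); column heights now [0 0 0 2 3 4], max=4
Drop 3: O rot1 at col 3 lands with bottom-row=3; cleared 0 line(s) (total 0); column heights now [0 0 0 5 5 4], max=5
Drop 4: I rot1 at col 3 lands with bottom-row=5; cleared 0 line(s) (total 0); column heights now [0 0 0 9 5 4], max=9

Answer: 0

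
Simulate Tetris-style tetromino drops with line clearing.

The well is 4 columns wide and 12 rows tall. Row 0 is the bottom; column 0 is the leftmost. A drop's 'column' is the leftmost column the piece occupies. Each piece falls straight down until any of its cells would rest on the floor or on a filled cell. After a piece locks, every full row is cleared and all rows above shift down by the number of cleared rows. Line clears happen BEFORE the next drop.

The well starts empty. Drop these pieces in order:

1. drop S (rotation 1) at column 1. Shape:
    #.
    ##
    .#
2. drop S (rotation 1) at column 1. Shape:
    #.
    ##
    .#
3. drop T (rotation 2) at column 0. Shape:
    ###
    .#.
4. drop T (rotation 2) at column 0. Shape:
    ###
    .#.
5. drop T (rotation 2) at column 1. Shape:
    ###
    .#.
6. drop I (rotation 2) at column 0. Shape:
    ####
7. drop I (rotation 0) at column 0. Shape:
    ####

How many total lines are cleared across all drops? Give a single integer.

Answer: 2

Derivation:
Drop 1: S rot1 at col 1 lands with bottom-row=0; cleared 0 line(s) (total 0); column heights now [0 3 2 0], max=3
Drop 2: S rot1 at col 1 lands with bottom-row=2; cleared 0 line(s) (total 0); column heights now [0 5 4 0], max=5
Drop 3: T rot2 at col 0 lands with bottom-row=5; cleared 0 line(s) (total 0); column heights now [7 7 7 0], max=7
Drop 4: T rot2 at col 0 lands with bottom-row=7; cleared 0 line(s) (total 0); column heights now [9 9 9 0], max=9
Drop 5: T rot2 at col 1 lands with bottom-row=9; cleared 0 line(s) (total 0); column heights now [9 11 11 11], max=11
Drop 6: I rot2 at col 0 lands with bottom-row=11; cleared 1 line(s) (total 1); column heights now [9 11 11 11], max=11
Drop 7: I rot0 at col 0 lands with bottom-row=11; cleared 1 line(s) (total 2); column heights now [9 11 11 11], max=11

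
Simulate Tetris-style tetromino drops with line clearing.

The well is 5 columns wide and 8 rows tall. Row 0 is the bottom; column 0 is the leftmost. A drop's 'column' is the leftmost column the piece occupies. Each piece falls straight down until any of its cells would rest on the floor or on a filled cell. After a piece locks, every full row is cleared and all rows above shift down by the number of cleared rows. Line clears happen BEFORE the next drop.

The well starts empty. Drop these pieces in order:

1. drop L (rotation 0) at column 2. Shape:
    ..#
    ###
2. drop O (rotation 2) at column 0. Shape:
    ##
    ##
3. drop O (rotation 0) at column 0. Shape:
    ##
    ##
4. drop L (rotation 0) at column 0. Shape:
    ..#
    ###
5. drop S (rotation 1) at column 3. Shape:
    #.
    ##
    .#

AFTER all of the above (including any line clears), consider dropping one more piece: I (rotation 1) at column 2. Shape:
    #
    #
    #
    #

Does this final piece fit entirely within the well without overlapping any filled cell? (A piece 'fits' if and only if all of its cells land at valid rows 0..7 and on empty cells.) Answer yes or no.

Answer: no

Derivation:
Drop 1: L rot0 at col 2 lands with bottom-row=0; cleared 0 line(s) (total 0); column heights now [0 0 1 1 2], max=2
Drop 2: O rot2 at col 0 lands with bottom-row=0; cleared 1 line(s) (total 1); column heights now [1 1 0 0 1], max=1
Drop 3: O rot0 at col 0 lands with bottom-row=1; cleared 0 line(s) (total 1); column heights now [3 3 0 0 1], max=3
Drop 4: L rot0 at col 0 lands with bottom-row=3; cleared 0 line(s) (total 1); column heights now [4 4 5 0 1], max=5
Drop 5: S rot1 at col 3 lands with bottom-row=1; cleared 0 line(s) (total 1); column heights now [4 4 5 4 3], max=5
Test piece I rot1 at col 2 (width 1): heights before test = [4 4 5 4 3]; fits = False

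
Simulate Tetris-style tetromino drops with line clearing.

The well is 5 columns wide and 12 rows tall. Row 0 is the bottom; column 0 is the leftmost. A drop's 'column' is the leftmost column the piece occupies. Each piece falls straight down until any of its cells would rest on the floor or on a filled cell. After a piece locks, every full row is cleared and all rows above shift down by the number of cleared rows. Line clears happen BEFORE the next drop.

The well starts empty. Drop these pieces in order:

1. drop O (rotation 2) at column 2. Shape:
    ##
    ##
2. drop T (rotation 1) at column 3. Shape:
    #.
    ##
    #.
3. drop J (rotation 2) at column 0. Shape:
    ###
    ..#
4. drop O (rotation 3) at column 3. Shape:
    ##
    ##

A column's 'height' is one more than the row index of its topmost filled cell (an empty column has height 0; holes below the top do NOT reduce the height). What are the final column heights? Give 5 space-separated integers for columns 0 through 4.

Answer: 0 0 3 6 6

Derivation:
Drop 1: O rot2 at col 2 lands with bottom-row=0; cleared 0 line(s) (total 0); column heights now [0 0 2 2 0], max=2
Drop 2: T rot1 at col 3 lands with bottom-row=2; cleared 0 line(s) (total 0); column heights now [0 0 2 5 4], max=5
Drop 3: J rot2 at col 0 lands with bottom-row=2; cleared 1 line(s) (total 1); column heights now [0 0 3 4 0], max=4
Drop 4: O rot3 at col 3 lands with bottom-row=4; cleared 0 line(s) (total 1); column heights now [0 0 3 6 6], max=6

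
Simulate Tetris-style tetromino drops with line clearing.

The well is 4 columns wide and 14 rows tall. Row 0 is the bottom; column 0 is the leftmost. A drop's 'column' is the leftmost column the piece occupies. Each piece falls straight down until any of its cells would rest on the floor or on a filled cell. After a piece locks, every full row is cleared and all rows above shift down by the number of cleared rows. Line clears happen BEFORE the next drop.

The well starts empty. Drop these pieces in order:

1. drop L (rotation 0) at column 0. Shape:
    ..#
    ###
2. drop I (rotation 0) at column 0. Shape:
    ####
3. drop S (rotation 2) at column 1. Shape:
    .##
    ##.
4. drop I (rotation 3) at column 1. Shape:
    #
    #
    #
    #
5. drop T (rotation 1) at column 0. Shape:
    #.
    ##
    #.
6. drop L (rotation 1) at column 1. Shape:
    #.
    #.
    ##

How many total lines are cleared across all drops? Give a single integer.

Answer: 1

Derivation:
Drop 1: L rot0 at col 0 lands with bottom-row=0; cleared 0 line(s) (total 0); column heights now [1 1 2 0], max=2
Drop 2: I rot0 at col 0 lands with bottom-row=2; cleared 1 line(s) (total 1); column heights now [1 1 2 0], max=2
Drop 3: S rot2 at col 1 lands with bottom-row=2; cleared 0 line(s) (total 1); column heights now [1 3 4 4], max=4
Drop 4: I rot3 at col 1 lands with bottom-row=3; cleared 0 line(s) (total 1); column heights now [1 7 4 4], max=7
Drop 5: T rot1 at col 0 lands with bottom-row=6; cleared 0 line(s) (total 1); column heights now [9 8 4 4], max=9
Drop 6: L rot1 at col 1 lands with bottom-row=8; cleared 0 line(s) (total 1); column heights now [9 11 9 4], max=11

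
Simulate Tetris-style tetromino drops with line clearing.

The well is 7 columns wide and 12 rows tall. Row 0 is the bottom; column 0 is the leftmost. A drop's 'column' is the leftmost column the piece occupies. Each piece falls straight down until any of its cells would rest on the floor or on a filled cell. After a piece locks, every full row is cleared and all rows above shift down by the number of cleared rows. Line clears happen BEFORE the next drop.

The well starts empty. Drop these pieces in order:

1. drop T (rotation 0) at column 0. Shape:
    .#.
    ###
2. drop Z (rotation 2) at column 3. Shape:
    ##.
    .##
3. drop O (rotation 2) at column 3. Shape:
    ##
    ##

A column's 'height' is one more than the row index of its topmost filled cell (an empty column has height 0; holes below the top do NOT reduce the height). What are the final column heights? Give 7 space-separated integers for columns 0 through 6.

Answer: 1 2 1 4 4 1 0

Derivation:
Drop 1: T rot0 at col 0 lands with bottom-row=0; cleared 0 line(s) (total 0); column heights now [1 2 1 0 0 0 0], max=2
Drop 2: Z rot2 at col 3 lands with bottom-row=0; cleared 0 line(s) (total 0); column heights now [1 2 1 2 2 1 0], max=2
Drop 3: O rot2 at col 3 lands with bottom-row=2; cleared 0 line(s) (total 0); column heights now [1 2 1 4 4 1 0], max=4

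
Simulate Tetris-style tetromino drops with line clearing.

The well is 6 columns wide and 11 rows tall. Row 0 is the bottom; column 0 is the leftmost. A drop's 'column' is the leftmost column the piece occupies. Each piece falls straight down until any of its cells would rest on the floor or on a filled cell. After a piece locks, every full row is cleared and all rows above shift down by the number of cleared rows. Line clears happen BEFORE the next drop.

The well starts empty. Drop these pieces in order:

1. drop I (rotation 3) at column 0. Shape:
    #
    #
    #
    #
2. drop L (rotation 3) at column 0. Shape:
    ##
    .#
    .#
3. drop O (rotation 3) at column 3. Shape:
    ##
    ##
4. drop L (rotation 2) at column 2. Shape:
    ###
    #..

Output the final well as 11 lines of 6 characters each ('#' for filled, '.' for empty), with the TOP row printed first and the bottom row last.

Drop 1: I rot3 at col 0 lands with bottom-row=0; cleared 0 line(s) (total 0); column heights now [4 0 0 0 0 0], max=4
Drop 2: L rot3 at col 0 lands with bottom-row=2; cleared 0 line(s) (total 0); column heights now [5 5 0 0 0 0], max=5
Drop 3: O rot3 at col 3 lands with bottom-row=0; cleared 0 line(s) (total 0); column heights now [5 5 0 2 2 0], max=5
Drop 4: L rot2 at col 2 lands with bottom-row=1; cleared 0 line(s) (total 0); column heights now [5 5 3 3 3 0], max=5

Answer: ......
......
......
......
......
......
##....
##....
#####.
#.###.
#..##.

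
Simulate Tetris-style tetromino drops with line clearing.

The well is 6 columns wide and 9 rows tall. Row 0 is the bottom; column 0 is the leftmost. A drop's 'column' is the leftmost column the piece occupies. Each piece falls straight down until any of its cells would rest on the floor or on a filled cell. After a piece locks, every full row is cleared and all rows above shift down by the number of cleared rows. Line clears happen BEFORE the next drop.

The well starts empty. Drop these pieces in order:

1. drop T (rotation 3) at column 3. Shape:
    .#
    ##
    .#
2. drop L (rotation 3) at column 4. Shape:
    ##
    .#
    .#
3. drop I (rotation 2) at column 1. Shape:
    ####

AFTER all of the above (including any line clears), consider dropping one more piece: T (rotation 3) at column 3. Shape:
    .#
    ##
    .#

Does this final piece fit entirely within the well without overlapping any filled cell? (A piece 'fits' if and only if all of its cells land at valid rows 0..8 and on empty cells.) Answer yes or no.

Answer: yes

Derivation:
Drop 1: T rot3 at col 3 lands with bottom-row=0; cleared 0 line(s) (total 0); column heights now [0 0 0 2 3 0], max=3
Drop 2: L rot3 at col 4 lands with bottom-row=1; cleared 0 line(s) (total 0); column heights now [0 0 0 2 4 4], max=4
Drop 3: I rot2 at col 1 lands with bottom-row=4; cleared 0 line(s) (total 0); column heights now [0 5 5 5 5 4], max=5
Test piece T rot3 at col 3 (width 2): heights before test = [0 5 5 5 5 4]; fits = True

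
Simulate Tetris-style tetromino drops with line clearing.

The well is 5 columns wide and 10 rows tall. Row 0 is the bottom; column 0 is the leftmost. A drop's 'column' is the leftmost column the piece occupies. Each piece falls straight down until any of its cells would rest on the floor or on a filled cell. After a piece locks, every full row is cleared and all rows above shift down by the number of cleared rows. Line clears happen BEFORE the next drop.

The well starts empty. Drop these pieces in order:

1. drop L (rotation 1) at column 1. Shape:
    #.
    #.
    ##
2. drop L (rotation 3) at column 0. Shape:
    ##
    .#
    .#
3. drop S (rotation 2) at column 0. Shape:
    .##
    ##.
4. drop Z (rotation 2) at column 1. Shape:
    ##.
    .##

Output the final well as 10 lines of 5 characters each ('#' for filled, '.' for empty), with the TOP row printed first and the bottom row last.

Drop 1: L rot1 at col 1 lands with bottom-row=0; cleared 0 line(s) (total 0); column heights now [0 3 1 0 0], max=3
Drop 2: L rot3 at col 0 lands with bottom-row=3; cleared 0 line(s) (total 0); column heights now [6 6 1 0 0], max=6
Drop 3: S rot2 at col 0 lands with bottom-row=6; cleared 0 line(s) (total 0); column heights now [7 8 8 0 0], max=8
Drop 4: Z rot2 at col 1 lands with bottom-row=8; cleared 0 line(s) (total 0); column heights now [7 10 10 9 0], max=10

Answer: .##..
..##.
.##..
##...
##...
.#...
.#...
.#...
.#...
.##..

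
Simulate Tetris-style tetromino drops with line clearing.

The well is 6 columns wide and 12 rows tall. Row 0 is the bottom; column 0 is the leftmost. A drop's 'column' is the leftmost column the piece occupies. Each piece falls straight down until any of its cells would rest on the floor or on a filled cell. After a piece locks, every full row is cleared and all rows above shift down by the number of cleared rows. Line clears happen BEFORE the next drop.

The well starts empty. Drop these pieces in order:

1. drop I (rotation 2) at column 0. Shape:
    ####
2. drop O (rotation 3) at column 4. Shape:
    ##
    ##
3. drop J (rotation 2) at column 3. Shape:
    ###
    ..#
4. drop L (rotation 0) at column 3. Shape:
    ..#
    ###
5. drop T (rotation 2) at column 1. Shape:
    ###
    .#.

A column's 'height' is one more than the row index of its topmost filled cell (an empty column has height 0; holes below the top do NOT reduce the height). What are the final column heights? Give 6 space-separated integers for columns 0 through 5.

Drop 1: I rot2 at col 0 lands with bottom-row=0; cleared 0 line(s) (total 0); column heights now [1 1 1 1 0 0], max=1
Drop 2: O rot3 at col 4 lands with bottom-row=0; cleared 1 line(s) (total 1); column heights now [0 0 0 0 1 1], max=1
Drop 3: J rot2 at col 3 lands with bottom-row=1; cleared 0 line(s) (total 1); column heights now [0 0 0 3 3 3], max=3
Drop 4: L rot0 at col 3 lands with bottom-row=3; cleared 0 line(s) (total 1); column heights now [0 0 0 4 4 5], max=5
Drop 5: T rot2 at col 1 lands with bottom-row=3; cleared 0 line(s) (total 1); column heights now [0 5 5 5 4 5], max=5

Answer: 0 5 5 5 4 5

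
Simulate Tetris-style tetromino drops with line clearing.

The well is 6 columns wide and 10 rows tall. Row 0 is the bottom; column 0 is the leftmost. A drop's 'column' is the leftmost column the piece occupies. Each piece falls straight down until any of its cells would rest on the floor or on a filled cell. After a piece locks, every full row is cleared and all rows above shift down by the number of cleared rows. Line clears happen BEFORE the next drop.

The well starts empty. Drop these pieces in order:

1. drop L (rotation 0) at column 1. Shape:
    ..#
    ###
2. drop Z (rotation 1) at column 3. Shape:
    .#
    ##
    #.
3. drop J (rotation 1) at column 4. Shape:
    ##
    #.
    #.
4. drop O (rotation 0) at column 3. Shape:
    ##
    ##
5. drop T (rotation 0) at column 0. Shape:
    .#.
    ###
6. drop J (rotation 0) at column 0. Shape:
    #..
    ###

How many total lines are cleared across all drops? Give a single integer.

Drop 1: L rot0 at col 1 lands with bottom-row=0; cleared 0 line(s) (total 0); column heights now [0 1 1 2 0 0], max=2
Drop 2: Z rot1 at col 3 lands with bottom-row=2; cleared 0 line(s) (total 0); column heights now [0 1 1 4 5 0], max=5
Drop 3: J rot1 at col 4 lands with bottom-row=5; cleared 0 line(s) (total 0); column heights now [0 1 1 4 8 8], max=8
Drop 4: O rot0 at col 3 lands with bottom-row=8; cleared 0 line(s) (total 0); column heights now [0 1 1 10 10 8], max=10
Drop 5: T rot0 at col 0 lands with bottom-row=1; cleared 0 line(s) (total 0); column heights now [2 3 2 10 10 8], max=10
Drop 6: J rot0 at col 0 lands with bottom-row=3; cleared 0 line(s) (total 0); column heights now [5 4 4 10 10 8], max=10

Answer: 0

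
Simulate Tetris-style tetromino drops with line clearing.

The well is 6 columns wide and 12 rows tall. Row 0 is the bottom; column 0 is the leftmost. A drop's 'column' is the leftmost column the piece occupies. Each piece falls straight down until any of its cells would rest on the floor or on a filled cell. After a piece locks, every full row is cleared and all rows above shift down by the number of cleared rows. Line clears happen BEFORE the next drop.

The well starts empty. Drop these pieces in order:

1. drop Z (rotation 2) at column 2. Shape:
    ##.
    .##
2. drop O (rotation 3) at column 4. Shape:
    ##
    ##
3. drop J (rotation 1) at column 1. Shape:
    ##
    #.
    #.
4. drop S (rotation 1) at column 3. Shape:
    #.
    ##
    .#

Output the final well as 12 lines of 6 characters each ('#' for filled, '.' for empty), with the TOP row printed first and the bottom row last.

Answer: ......
......
......
......
......
......
...#..
...##.
....#.
.##.##
.#####
.#.##.

Derivation:
Drop 1: Z rot2 at col 2 lands with bottom-row=0; cleared 0 line(s) (total 0); column heights now [0 0 2 2 1 0], max=2
Drop 2: O rot3 at col 4 lands with bottom-row=1; cleared 0 line(s) (total 0); column heights now [0 0 2 2 3 3], max=3
Drop 3: J rot1 at col 1 lands with bottom-row=0; cleared 0 line(s) (total 0); column heights now [0 3 3 2 3 3], max=3
Drop 4: S rot1 at col 3 lands with bottom-row=3; cleared 0 line(s) (total 0); column heights now [0 3 3 6 5 3], max=6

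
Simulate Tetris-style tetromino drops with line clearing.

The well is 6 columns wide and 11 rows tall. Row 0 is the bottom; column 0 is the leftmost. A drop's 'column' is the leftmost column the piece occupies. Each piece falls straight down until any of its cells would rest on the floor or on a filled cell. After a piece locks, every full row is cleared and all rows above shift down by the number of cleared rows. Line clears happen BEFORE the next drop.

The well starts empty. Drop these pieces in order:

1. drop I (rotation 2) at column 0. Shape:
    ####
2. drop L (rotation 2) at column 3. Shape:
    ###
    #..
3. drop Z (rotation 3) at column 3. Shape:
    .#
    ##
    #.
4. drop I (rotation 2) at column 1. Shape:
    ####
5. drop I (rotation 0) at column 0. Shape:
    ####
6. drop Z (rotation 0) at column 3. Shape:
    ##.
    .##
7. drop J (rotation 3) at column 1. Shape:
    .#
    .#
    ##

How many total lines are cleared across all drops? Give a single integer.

Drop 1: I rot2 at col 0 lands with bottom-row=0; cleared 0 line(s) (total 0); column heights now [1 1 1 1 0 0], max=1
Drop 2: L rot2 at col 3 lands with bottom-row=1; cleared 0 line(s) (total 0); column heights now [1 1 1 3 3 3], max=3
Drop 3: Z rot3 at col 3 lands with bottom-row=3; cleared 0 line(s) (total 0); column heights now [1 1 1 5 6 3], max=6
Drop 4: I rot2 at col 1 lands with bottom-row=6; cleared 0 line(s) (total 0); column heights now [1 7 7 7 7 3], max=7
Drop 5: I rot0 at col 0 lands with bottom-row=7; cleared 0 line(s) (total 0); column heights now [8 8 8 8 7 3], max=8
Drop 6: Z rot0 at col 3 lands with bottom-row=7; cleared 1 line(s) (total 1); column heights now [1 7 7 8 8 3], max=8
Drop 7: J rot3 at col 1 lands with bottom-row=7; cleared 0 line(s) (total 1); column heights now [1 8 10 8 8 3], max=10

Answer: 1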